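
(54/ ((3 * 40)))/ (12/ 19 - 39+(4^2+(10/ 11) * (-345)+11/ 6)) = -5643/ 4190510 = -0.00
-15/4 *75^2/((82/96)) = -1012500/41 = -24695.12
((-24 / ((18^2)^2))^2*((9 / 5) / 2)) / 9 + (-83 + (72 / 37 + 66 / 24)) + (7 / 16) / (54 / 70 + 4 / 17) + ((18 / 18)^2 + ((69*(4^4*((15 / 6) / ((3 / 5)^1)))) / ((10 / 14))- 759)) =866731433838740191 / 8480395355760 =102204.13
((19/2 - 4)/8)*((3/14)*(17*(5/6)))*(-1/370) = -187/33152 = -0.01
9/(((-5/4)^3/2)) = -1152/125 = -9.22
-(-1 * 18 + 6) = 12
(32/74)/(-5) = -0.09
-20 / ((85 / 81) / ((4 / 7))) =-10.89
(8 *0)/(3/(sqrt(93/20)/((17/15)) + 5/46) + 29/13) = 0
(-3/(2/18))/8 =-27/8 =-3.38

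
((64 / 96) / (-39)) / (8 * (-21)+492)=-1 / 18954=-0.00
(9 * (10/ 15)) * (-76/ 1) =-456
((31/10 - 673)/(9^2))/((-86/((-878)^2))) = 430345993/5805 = 74133.68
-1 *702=-702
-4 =-4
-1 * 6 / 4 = -3 / 2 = -1.50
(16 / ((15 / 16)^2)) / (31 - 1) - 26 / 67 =49466 / 226125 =0.22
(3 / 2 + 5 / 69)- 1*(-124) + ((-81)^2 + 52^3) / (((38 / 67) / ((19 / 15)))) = 328803.01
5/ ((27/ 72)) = 40/ 3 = 13.33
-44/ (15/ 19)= -836/ 15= -55.73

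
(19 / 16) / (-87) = -19 / 1392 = -0.01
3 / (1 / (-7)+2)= 21 / 13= 1.62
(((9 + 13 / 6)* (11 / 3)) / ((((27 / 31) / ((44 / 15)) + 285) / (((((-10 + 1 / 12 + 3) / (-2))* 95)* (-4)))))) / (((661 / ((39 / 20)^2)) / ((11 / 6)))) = -736771723831 / 370403776800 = -1.99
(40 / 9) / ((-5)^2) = 8 / 45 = 0.18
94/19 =4.95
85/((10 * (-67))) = -17/134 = -0.13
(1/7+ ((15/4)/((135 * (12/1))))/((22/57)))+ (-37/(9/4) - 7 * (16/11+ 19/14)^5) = -23133764541785/18560805648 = -1246.38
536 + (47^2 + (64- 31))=2778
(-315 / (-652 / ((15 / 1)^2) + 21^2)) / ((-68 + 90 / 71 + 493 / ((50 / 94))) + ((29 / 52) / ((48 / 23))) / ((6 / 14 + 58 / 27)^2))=-8274684108600000 / 9898956953319154673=-0.00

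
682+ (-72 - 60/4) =595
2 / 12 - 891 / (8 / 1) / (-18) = 305 / 48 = 6.35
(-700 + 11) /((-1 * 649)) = 689 /649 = 1.06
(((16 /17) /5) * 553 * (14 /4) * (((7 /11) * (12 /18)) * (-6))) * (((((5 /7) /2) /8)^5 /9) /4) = -49375 /10809114624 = -0.00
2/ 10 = 0.20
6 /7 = 0.86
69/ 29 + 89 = 2650/ 29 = 91.38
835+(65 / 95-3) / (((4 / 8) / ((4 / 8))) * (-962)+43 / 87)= 835.00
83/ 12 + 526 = 6395/ 12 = 532.92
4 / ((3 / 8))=32 / 3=10.67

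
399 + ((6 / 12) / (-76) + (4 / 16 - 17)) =58101 / 152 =382.24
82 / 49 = 1.67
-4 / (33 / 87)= -116 / 11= -10.55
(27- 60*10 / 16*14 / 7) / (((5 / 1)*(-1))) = 48 / 5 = 9.60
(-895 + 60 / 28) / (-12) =3125 / 42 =74.40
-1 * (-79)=79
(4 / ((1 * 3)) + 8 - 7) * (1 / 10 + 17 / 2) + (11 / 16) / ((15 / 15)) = 4981 / 240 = 20.75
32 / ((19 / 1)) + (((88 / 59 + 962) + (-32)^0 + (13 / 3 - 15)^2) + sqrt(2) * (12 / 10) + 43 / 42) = 6 * sqrt(2) / 5 + 152683723 / 141246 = 1082.67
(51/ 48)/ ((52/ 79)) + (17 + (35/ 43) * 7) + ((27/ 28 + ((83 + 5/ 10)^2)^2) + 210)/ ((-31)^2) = 12179971865287/ 240665152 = 50609.62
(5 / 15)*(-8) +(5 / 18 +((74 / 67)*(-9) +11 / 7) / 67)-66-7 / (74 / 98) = -1627843033 / 20927718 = -77.78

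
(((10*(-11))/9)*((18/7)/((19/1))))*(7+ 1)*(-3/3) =1760/133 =13.23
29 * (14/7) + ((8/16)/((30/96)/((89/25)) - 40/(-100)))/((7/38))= 1545318/24311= 63.56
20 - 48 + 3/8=-221/8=-27.62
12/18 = 2/3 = 0.67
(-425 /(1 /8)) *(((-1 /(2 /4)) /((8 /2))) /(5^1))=340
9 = 9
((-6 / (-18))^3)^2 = 0.00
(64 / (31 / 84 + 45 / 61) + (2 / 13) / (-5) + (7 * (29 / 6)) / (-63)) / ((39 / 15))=1139753057 / 51753546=22.02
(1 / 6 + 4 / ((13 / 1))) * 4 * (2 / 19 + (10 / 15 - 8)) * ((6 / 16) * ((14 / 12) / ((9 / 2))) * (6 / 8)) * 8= -53354 / 6669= -8.00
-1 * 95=-95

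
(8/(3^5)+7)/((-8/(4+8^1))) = -1709/162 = -10.55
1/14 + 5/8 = 39/56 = 0.70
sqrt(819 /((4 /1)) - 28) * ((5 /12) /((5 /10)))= 5 * sqrt(707) /12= 11.08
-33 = -33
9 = 9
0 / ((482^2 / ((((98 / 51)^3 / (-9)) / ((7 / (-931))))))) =0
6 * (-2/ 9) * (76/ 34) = -152/ 51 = -2.98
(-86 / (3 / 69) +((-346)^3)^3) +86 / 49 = -3482418563042216540173380 / 49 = -71069766592698296738232.25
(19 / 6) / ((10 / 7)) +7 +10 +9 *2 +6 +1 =2653 / 60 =44.22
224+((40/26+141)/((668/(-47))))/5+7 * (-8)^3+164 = -138857411/43420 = -3198.01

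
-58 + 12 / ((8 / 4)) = -52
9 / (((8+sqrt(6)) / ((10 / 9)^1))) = 40 / 29 - 5* sqrt(6) / 29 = 0.96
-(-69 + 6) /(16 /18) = 567 /8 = 70.88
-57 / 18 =-19 / 6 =-3.17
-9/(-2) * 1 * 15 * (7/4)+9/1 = 1017/8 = 127.12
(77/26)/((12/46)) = 1771/156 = 11.35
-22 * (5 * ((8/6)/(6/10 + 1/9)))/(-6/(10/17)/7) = 9625/68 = 141.54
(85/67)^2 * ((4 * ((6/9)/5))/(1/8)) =92480/13467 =6.87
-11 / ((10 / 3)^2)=-99 / 100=-0.99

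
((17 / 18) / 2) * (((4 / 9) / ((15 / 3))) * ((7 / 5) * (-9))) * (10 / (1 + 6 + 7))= -17 / 45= -0.38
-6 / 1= -6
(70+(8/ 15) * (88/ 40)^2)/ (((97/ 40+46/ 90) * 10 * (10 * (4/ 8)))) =0.49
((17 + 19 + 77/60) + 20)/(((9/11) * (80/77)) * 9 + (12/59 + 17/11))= 171757201/28182900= 6.09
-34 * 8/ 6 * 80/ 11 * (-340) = 3699200/ 33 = 112096.97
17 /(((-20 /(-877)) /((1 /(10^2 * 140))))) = 14909 /280000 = 0.05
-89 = -89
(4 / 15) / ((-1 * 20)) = -1 / 75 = -0.01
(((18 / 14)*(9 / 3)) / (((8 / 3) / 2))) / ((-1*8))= -81 / 224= -0.36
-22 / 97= -0.23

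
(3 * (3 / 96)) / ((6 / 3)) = 3 / 64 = 0.05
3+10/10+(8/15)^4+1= 257221/50625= 5.08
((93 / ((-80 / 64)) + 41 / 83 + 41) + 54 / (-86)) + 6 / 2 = -544878 / 17845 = -30.53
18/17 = 1.06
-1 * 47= -47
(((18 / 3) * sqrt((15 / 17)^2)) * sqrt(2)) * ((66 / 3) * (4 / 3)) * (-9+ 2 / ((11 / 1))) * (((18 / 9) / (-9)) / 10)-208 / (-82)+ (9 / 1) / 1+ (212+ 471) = 1552 * sqrt(2) / 51+ 28476 / 41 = 737.57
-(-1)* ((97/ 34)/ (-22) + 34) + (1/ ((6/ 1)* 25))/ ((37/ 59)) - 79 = -93653609/ 2075700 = -45.12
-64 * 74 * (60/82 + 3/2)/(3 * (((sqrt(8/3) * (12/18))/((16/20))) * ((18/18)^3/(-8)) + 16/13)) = -25959038976/8895319-1464702720 * sqrt(6)/8895319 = -3321.61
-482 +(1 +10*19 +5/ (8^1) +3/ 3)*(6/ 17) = -28153/ 68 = -414.01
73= 73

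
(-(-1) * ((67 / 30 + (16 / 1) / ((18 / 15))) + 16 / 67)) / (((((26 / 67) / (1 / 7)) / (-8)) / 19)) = -1207222 / 1365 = -884.41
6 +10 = 16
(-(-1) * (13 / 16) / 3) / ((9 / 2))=13 / 216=0.06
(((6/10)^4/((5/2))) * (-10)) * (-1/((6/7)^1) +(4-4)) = 0.60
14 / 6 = 7 / 3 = 2.33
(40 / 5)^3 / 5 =512 / 5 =102.40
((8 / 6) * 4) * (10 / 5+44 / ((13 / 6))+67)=6192 / 13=476.31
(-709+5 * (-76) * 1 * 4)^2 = 4968441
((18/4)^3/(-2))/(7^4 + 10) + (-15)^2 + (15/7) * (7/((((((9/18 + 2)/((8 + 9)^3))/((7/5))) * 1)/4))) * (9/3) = 95563433907/192880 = 495455.38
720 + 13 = 733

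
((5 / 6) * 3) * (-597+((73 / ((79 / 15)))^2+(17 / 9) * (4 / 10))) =-56748073 / 56169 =-1010.31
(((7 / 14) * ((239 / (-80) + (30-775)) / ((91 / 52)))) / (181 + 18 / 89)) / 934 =-5325671 / 4217533040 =-0.00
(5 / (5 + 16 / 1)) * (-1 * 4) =-20 / 21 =-0.95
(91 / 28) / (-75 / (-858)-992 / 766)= -2.69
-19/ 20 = -0.95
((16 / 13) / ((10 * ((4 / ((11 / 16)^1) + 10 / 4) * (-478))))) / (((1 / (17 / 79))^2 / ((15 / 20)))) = -6358 / 5914190035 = -0.00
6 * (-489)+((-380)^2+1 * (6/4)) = 282935/2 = 141467.50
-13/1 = -13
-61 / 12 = -5.08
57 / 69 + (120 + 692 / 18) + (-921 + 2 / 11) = -1734044 / 2277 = -761.55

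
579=579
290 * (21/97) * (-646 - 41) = -4183830/97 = -43132.27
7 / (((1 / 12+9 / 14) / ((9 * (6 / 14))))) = 37.18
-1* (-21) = 21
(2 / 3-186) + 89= -289 / 3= -96.33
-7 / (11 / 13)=-91 / 11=-8.27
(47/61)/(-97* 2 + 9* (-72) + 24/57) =-0.00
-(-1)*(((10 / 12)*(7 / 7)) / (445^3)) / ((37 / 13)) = 13 / 3912577950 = 0.00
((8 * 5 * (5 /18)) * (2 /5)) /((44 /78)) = 260 /33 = 7.88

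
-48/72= -2/3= -0.67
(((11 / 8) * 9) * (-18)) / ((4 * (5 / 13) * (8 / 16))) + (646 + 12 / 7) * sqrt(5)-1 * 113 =1045.76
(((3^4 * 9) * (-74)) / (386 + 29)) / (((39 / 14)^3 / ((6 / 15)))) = -10965024 / 4558775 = -2.41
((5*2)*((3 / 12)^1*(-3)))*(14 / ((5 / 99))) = -2079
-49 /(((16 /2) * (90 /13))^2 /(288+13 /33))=-78810277 /17107200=-4.61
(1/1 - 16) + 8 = -7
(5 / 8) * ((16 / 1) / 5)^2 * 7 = 224 / 5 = 44.80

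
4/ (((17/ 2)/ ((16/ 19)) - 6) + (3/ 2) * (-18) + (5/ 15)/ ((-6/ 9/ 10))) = -128/ 893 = -0.14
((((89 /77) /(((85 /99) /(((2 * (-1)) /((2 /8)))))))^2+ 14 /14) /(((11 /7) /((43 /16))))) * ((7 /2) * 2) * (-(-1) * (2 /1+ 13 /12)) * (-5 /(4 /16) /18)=-65893633999 /13733280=-4798.10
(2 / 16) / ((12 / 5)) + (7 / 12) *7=397 / 96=4.14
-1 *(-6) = 6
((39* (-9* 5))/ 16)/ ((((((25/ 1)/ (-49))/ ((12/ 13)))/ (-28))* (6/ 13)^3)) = -2260713/ 40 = -56517.82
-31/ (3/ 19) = -589/ 3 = -196.33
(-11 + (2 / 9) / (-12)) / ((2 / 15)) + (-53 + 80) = -2003 / 36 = -55.64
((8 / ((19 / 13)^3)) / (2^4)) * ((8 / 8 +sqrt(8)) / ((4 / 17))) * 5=186745 / 54872 +186745 * sqrt(2) / 27436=13.03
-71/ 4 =-17.75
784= 784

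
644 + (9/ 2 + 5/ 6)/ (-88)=21250/ 33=643.94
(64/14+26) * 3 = 642/7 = 91.71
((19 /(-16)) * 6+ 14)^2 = 3025 /64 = 47.27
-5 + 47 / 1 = 42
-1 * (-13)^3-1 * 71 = 2126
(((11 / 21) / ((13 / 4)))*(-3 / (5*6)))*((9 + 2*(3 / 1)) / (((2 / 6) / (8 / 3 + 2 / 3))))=-220 / 91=-2.42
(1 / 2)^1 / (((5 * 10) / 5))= 1 / 20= 0.05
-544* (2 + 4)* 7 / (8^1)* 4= -11424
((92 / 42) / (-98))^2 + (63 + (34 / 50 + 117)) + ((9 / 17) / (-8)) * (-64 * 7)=94648962974 / 450007425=210.33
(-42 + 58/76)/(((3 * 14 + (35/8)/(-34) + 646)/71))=-15130952/3554919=-4.26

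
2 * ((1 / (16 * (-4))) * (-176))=5.50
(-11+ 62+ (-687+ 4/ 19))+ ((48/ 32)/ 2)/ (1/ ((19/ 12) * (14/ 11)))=-1060513/ 1672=-634.28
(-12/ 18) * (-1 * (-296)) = -592/ 3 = -197.33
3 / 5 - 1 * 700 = -3497 / 5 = -699.40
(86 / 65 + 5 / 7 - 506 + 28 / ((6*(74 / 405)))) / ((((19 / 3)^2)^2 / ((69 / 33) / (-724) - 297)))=88.32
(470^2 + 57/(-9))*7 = 1546255.67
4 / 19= 0.21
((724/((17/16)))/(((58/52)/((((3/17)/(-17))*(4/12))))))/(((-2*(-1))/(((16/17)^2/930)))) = -19275776/19146771645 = -0.00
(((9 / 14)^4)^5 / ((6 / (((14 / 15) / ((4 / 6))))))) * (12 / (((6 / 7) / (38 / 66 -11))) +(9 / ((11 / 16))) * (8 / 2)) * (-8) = 0.03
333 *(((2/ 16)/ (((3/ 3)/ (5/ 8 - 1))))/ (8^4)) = -0.00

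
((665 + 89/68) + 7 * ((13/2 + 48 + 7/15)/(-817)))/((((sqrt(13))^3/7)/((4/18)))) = 3884085331 * sqrt(13)/633755070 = 22.10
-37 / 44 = -0.84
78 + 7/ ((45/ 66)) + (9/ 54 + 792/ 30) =689/ 6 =114.83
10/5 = 2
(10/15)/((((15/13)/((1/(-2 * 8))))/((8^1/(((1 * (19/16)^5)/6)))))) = -27262976/37141485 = -0.73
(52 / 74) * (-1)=-26 / 37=-0.70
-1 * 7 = -7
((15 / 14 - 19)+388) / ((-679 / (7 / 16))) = -5181 / 21728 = -0.24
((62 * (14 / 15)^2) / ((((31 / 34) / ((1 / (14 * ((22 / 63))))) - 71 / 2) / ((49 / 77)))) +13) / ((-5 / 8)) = -35504856 / 1865875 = -19.03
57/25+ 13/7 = 724/175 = 4.14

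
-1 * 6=-6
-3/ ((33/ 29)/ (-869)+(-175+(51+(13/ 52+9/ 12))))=2291/ 93932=0.02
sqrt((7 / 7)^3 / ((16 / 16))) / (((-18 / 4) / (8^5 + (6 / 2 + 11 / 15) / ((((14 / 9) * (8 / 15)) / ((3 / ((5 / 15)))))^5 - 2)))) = -173514244696026814024 / 23829912835208631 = -7281.36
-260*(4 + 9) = -3380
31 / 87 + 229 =19954 / 87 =229.36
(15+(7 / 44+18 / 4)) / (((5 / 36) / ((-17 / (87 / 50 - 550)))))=1323450 / 301543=4.39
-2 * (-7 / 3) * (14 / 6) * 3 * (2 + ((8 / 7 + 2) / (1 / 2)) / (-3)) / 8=-7 / 18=-0.39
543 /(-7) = -543 /7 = -77.57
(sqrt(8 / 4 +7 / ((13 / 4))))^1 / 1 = 3 * sqrt(78) / 13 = 2.04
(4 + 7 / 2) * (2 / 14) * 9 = 135 / 14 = 9.64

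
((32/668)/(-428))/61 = -2/1090009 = -0.00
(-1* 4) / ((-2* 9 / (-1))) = -2 / 9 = -0.22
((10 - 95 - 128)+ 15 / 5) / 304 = -105 / 152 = -0.69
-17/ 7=-2.43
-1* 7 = -7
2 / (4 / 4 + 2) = 2 / 3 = 0.67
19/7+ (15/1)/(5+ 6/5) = 1114/217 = 5.13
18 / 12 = 3 / 2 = 1.50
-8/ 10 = -4/ 5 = -0.80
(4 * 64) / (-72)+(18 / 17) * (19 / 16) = -2813 / 1224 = -2.30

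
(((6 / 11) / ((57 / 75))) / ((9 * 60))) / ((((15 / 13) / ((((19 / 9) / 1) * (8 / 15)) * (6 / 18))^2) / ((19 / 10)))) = 75088 / 243577125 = 0.00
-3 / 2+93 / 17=3.97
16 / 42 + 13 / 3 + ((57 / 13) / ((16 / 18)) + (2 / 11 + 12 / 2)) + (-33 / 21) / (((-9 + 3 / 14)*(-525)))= 1169308157 / 73873800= 15.83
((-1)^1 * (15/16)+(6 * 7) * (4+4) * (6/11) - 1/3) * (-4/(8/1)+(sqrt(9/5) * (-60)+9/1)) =1633649/1056 - 288291 * sqrt(5)/44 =-13103.85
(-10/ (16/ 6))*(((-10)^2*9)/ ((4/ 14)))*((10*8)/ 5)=-189000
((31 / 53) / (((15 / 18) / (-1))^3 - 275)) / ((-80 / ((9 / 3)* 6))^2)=-67797 / 630965000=-0.00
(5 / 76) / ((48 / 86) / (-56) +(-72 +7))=-1505 / 1487168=-0.00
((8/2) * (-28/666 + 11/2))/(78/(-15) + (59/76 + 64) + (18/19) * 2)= 2762600/7778547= 0.36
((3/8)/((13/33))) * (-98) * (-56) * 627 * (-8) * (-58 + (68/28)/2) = 19344429720/13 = 1488033055.38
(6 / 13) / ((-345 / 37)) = -74 / 1495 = -0.05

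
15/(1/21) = 315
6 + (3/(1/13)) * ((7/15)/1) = 121/5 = 24.20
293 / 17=17.24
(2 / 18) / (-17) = -1 / 153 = -0.01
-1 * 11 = -11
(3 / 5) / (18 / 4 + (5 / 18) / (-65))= 351 / 2630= 0.13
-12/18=-2/3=-0.67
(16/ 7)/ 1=16/ 7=2.29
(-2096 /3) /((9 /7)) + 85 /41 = -599257 /1107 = -541.33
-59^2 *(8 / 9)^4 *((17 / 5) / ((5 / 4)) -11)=327938048 / 18225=17993.86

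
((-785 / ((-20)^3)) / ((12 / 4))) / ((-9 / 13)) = -2041 / 43200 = -0.05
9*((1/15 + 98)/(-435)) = -1471/725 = -2.03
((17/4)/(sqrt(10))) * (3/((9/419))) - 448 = -448 + 7123 * sqrt(10)/120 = -260.29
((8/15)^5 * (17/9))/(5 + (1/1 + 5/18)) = 1114112/85809375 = 0.01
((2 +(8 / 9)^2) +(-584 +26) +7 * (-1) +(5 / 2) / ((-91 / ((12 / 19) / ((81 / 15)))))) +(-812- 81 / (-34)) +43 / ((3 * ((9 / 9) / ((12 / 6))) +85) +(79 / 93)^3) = -1371.34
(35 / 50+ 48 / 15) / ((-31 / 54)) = -1053 / 155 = -6.79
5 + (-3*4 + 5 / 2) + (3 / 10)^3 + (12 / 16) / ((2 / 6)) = -2.22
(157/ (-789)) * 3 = -157/ 263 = -0.60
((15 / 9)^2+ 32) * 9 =313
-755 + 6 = -749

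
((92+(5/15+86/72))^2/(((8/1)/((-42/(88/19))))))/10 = -1507779637/1520640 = -991.54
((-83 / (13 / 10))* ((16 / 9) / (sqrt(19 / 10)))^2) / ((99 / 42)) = -29747200 / 660231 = -45.06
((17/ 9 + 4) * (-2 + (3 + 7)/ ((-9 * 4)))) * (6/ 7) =-2173/ 189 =-11.50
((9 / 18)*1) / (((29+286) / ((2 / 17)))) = 1 / 5355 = 0.00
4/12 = 1/3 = 0.33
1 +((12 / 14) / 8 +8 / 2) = 143 / 28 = 5.11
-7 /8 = -0.88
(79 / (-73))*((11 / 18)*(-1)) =869 / 1314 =0.66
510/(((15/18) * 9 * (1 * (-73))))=-68/73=-0.93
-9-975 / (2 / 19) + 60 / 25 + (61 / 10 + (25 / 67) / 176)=-109229271 / 11792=-9263.00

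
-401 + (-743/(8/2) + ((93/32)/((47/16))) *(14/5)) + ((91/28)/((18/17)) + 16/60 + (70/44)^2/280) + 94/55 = -948196679/1637856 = -578.93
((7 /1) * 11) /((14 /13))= 143 /2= 71.50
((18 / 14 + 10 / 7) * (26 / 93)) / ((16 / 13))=3211 / 5208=0.62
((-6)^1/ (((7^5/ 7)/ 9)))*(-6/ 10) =162/ 12005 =0.01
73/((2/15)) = 547.50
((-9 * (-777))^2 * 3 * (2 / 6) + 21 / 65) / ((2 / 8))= 12714532824 / 65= 195608197.29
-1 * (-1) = 1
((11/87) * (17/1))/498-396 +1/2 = -8567623/21663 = -395.50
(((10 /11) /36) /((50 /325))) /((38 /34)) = 1105 /7524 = 0.15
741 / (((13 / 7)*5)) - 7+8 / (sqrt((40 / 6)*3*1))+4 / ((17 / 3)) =4*sqrt(5) / 5+6248 / 85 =75.29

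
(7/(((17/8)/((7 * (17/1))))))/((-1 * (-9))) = 43.56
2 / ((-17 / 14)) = -28 / 17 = -1.65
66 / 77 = 6 / 7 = 0.86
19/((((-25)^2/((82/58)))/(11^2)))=94259/18125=5.20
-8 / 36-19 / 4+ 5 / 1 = 1 / 36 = 0.03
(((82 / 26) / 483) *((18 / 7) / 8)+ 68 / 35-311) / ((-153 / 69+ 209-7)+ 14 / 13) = -90559309 / 58855860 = -1.54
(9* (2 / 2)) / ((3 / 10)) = 30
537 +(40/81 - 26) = 41431/81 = 511.49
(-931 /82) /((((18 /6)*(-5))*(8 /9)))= 2793 /3280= 0.85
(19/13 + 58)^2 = 3535.67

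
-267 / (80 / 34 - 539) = 1513 / 3041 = 0.50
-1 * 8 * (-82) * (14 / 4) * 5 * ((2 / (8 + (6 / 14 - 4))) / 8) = 648.06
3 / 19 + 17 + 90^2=154226 / 19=8117.16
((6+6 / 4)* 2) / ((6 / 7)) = 17.50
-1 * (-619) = 619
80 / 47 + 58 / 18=2083 / 423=4.92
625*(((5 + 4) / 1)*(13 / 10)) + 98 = 7410.50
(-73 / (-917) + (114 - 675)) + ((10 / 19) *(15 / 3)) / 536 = -2619118563 / 4669364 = -560.92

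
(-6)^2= 36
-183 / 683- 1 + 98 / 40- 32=-420973 / 13660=-30.82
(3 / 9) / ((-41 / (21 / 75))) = -7 / 3075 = -0.00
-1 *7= -7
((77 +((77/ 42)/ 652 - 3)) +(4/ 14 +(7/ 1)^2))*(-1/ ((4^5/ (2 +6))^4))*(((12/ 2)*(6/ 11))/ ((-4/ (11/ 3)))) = 3376133/ 2450278842368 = 0.00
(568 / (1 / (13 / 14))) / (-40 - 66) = -1846 / 371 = -4.98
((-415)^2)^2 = 29661450625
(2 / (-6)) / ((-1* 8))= 1 / 24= 0.04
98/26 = 49/13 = 3.77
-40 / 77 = -0.52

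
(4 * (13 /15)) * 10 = 104 /3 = 34.67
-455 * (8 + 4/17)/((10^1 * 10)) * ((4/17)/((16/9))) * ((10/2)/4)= -28665/4624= -6.20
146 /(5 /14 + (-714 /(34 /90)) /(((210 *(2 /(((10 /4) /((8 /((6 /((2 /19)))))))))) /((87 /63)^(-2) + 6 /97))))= -2667894208 /852135805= -3.13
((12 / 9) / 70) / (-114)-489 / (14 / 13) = -5435237 / 11970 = -454.07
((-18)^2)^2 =104976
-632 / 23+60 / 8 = -919 / 46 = -19.98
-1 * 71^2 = -5041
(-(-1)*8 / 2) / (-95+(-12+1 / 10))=-40 / 1069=-0.04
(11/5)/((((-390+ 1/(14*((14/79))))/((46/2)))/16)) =-793408/381805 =-2.08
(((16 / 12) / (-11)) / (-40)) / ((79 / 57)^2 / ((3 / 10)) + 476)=3249 / 517218020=0.00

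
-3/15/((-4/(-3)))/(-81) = 0.00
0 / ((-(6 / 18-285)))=0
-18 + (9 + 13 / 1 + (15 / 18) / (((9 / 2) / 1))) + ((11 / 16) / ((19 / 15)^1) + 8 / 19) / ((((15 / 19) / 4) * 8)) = 20717 / 4320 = 4.80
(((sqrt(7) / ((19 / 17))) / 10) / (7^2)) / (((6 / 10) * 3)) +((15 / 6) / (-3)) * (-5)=4.17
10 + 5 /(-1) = 5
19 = 19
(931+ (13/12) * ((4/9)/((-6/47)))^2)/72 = 1032407/78732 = 13.11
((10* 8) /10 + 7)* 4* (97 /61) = 5820 /61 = 95.41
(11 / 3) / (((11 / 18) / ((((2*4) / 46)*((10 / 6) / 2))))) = 20 / 23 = 0.87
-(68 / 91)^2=-4624 / 8281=-0.56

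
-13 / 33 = -0.39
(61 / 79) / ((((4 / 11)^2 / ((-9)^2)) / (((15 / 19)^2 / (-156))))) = -44839575 / 23727808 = -1.89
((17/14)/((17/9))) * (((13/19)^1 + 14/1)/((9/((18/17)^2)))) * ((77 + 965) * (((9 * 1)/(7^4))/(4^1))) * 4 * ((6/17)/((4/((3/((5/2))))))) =3814801596/7844415145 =0.49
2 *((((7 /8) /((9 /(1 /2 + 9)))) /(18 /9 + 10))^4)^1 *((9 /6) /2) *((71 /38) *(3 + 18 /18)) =1169260589 /2972033482752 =0.00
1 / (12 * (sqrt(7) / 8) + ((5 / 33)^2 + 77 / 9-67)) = -3421396 / 198960661-87846 * sqrt(7) / 198960661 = -0.02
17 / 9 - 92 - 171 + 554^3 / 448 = 191153797 / 504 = 379273.41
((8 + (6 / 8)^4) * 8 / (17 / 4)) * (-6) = -6387 / 68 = -93.93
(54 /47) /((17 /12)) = 648 /799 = 0.81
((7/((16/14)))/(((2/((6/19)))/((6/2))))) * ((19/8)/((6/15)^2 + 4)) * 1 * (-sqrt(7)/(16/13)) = -3.56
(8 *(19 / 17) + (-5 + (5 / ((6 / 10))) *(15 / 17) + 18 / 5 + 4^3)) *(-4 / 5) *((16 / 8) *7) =-375536 / 425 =-883.61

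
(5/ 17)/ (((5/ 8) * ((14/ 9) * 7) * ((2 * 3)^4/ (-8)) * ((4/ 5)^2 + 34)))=-25/ 3246201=-0.00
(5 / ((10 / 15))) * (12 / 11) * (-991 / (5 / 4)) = -71352 / 11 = -6486.55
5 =5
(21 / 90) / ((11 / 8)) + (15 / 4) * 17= 42187 / 660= 63.92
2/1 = 2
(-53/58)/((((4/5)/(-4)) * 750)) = 53/8700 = 0.01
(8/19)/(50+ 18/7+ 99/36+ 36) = 224/48583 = 0.00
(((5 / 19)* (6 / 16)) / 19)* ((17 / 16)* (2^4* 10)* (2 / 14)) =1275 / 10108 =0.13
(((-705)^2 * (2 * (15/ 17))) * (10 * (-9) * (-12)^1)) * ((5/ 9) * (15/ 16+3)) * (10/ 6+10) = 410977546875/ 17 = 24175149816.18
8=8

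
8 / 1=8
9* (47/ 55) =423/ 55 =7.69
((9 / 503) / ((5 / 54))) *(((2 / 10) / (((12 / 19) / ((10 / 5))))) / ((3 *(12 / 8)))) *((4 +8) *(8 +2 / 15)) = 166896 / 62875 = 2.65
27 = 27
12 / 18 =2 / 3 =0.67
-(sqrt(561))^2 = -561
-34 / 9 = -3.78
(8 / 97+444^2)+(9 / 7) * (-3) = 197132.23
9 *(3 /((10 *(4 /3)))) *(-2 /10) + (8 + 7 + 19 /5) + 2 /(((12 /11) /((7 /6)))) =36961 /1800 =20.53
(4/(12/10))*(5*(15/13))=250/13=19.23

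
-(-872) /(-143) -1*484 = -70084 /143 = -490.10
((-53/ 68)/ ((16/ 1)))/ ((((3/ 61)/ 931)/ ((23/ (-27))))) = 69228229/ 88128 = 785.54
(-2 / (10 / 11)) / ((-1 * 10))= 0.22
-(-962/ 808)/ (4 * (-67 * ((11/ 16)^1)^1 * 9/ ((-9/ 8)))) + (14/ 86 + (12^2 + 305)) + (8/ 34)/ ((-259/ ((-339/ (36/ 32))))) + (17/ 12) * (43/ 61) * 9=9458350989656885/ 20632273179672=458.43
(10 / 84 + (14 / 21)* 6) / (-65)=-173 / 2730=-0.06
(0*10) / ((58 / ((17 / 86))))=0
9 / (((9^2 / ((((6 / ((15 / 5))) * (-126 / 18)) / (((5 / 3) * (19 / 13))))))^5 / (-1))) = 199690286432 / 12336567456178125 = 0.00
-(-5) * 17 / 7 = 85 / 7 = 12.14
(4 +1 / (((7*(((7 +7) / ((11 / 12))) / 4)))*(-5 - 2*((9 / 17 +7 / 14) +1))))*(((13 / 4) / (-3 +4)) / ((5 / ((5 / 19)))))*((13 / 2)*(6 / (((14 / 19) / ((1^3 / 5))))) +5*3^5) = 6114353167 / 7299040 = 837.69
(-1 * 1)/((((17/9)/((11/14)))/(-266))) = 1881/17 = 110.65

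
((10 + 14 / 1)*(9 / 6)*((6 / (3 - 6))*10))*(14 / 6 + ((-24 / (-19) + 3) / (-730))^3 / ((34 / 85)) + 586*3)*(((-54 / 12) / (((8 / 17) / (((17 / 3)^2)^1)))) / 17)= 4886800834746154359 / 213461408240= 22893134.99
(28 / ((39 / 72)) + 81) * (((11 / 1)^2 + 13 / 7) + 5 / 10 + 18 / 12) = 1507650 / 91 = 16567.58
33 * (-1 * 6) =-198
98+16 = 114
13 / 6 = 2.17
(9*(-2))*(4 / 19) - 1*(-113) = 2075 / 19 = 109.21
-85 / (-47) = 85 / 47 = 1.81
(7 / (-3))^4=2401 / 81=29.64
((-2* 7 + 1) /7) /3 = -0.62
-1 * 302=-302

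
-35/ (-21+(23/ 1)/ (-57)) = 399/ 244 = 1.64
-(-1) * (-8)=-8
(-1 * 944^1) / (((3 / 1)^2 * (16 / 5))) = -32.78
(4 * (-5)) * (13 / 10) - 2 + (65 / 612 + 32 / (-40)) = -87803 / 3060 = -28.69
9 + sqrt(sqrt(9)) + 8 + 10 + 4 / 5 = sqrt(3) + 139 / 5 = 29.53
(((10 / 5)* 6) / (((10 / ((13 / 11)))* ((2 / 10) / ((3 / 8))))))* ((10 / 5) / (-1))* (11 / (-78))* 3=9 / 4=2.25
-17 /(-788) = 17 /788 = 0.02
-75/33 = -25/11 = -2.27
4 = 4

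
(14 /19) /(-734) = -7 /6973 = -0.00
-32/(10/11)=-176/5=-35.20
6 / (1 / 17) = 102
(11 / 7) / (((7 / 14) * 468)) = 11 / 1638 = 0.01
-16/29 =-0.55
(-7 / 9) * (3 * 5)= -35 / 3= -11.67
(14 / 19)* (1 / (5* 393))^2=14 / 73363275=0.00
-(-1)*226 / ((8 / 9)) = 1017 / 4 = 254.25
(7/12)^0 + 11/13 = 24/13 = 1.85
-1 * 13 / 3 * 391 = -1694.33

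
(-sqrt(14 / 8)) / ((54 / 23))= -23 * sqrt(7) / 108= -0.56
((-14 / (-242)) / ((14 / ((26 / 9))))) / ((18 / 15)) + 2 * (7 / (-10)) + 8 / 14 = -187211 / 228690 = -0.82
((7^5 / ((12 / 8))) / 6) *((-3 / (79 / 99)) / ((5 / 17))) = -9428727 / 395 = -23870.19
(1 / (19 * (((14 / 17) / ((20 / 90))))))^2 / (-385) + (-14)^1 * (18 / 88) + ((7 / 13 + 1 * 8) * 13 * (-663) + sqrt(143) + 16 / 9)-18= -81213485528333 / 1103262930 + sqrt(143)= -73600.13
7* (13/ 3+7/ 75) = 2324/ 75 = 30.99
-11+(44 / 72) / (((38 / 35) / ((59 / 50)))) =-70697 / 6840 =-10.34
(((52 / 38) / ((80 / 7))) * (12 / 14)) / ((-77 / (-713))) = 27807 / 29260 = 0.95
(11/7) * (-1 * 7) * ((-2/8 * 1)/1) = 11/4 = 2.75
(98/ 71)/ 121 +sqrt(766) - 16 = -137358/ 8591 +sqrt(766) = 11.69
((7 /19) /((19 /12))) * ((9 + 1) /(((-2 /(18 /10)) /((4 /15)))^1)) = -1008 /1805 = -0.56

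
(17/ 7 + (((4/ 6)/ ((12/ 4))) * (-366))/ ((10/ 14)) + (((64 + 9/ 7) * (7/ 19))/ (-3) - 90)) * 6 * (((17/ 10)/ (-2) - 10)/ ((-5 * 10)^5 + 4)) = -1619223/ 37109374525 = -0.00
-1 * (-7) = 7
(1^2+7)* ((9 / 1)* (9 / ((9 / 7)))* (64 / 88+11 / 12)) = 9114 / 11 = 828.55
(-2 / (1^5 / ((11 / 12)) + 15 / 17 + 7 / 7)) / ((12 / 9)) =-561 / 1112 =-0.50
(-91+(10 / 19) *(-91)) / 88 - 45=-77879 / 1672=-46.58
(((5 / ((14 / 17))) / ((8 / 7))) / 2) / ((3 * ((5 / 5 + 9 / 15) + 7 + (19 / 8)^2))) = 850 / 13671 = 0.06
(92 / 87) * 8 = 736 / 87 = 8.46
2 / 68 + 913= 913.03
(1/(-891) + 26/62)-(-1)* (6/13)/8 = 683567/1436292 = 0.48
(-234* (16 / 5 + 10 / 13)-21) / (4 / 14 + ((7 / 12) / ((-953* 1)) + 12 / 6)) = -380166948 / 914635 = -415.65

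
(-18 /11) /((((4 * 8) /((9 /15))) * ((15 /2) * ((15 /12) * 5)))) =-9 /13750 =-0.00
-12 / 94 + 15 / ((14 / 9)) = 6261 / 658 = 9.52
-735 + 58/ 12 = -4381/ 6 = -730.17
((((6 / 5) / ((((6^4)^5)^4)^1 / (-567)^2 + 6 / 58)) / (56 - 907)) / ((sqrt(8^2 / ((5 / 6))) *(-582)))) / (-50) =-1421 *sqrt(30) / 782367013463669180085557465718382141710395730068465210132722999404000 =-0.00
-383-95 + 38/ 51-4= -24544/ 51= -481.25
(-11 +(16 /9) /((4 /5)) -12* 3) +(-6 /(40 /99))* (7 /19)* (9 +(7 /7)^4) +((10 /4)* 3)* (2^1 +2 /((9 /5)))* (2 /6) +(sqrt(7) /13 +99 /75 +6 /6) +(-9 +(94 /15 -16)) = -308153 /2850 +sqrt(7) /13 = -107.92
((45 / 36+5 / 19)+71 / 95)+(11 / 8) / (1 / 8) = 5039 / 380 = 13.26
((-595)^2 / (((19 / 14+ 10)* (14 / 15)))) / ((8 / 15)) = 26551875 / 424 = 62622.35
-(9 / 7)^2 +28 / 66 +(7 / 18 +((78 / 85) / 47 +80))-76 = 3.18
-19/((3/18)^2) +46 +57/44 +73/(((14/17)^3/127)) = 481814363/30184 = 15962.57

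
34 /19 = 1.79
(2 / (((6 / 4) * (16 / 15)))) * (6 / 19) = 15 / 38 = 0.39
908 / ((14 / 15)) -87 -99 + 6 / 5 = 27582 / 35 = 788.06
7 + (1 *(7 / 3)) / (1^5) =28 / 3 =9.33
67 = 67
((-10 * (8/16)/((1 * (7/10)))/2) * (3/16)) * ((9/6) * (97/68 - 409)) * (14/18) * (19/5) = 2632925/2176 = 1209.98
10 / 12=5 / 6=0.83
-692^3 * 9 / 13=-2982364992 / 13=-229412691.69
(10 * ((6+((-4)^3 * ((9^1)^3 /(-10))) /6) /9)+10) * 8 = 21136 /3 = 7045.33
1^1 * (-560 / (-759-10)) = 560 / 769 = 0.73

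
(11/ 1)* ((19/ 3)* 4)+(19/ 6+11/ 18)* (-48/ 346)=144356/ 519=278.14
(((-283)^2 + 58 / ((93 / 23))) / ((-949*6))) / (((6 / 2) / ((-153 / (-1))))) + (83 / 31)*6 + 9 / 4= -18986249 / 27156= -699.15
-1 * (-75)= 75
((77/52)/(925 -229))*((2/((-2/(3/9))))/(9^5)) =-77/6411304224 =-0.00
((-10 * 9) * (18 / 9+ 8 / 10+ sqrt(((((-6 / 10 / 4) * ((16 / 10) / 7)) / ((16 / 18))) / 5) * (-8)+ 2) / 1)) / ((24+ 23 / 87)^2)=-1907388 / 4456321- 272484 * sqrt(15785) / 155971235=-0.65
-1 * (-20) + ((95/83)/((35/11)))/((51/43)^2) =30610061/1511181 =20.26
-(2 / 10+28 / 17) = -157 / 85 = -1.85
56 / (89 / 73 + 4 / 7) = 28616 / 915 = 31.27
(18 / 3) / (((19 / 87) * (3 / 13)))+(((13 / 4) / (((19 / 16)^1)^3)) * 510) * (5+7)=11996.80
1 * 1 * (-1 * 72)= -72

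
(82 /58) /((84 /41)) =1681 /2436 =0.69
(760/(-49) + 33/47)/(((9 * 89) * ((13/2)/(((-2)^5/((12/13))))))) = 545648/5534109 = 0.10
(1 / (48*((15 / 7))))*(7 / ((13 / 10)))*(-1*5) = -245 / 936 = -0.26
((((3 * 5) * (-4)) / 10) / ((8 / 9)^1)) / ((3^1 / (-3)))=27 / 4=6.75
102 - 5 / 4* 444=-453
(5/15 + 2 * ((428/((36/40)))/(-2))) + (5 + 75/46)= -193997/414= -468.59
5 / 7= 0.71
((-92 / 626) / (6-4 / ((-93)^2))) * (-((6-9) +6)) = 596781 / 8120785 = 0.07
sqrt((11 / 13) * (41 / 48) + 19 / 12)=sqrt(56121) / 156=1.52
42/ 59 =0.71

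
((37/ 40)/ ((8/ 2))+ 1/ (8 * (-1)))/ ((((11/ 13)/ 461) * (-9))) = -101881/ 15840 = -6.43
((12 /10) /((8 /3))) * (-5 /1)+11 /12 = -4 /3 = -1.33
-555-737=-1292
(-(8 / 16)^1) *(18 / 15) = -3 / 5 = -0.60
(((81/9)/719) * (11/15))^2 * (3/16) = 3267/206784400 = 0.00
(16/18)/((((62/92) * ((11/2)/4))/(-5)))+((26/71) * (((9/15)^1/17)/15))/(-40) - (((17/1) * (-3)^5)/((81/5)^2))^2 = -37891019289157/150023461500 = -252.57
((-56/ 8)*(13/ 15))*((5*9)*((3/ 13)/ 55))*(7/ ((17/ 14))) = -6174/ 935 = -6.60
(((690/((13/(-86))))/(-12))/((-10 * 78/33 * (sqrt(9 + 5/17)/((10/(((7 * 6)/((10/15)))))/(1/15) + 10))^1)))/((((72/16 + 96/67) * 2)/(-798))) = 13848967 * sqrt(2686)/163293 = 4395.44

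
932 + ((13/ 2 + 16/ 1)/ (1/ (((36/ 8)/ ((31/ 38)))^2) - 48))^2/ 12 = 29337050133202163/ 31476902343184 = 932.02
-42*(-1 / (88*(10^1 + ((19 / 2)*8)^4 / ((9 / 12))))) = 63 / 5871744296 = 0.00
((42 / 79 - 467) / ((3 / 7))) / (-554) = 257957 / 131298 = 1.96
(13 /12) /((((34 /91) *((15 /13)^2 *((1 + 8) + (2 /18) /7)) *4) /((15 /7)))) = 199927 /1544960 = 0.13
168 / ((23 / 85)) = 14280 / 23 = 620.87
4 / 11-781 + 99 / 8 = -67607 / 88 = -768.26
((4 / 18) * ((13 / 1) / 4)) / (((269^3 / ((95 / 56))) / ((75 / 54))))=30875 / 353174937696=0.00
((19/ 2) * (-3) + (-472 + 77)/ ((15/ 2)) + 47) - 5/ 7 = -1465/ 42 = -34.88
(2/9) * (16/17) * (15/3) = 160/153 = 1.05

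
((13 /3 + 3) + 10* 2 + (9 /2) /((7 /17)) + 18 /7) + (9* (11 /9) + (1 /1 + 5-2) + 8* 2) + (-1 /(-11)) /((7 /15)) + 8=36973 /462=80.03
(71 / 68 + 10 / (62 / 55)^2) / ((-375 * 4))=-582481 / 98022000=-0.01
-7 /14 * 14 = -7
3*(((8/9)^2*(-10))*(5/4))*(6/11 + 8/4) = -22400/297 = -75.42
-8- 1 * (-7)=-1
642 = 642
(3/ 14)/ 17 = 3/ 238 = 0.01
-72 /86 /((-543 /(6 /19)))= 72 /147877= 0.00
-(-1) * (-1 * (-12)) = 12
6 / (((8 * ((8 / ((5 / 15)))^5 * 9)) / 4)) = 1 / 23887872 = 0.00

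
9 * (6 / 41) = 54 / 41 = 1.32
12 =12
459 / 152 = 3.02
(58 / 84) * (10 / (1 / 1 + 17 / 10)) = 2.56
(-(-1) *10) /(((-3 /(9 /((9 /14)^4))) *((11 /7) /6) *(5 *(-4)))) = 268912 /8019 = 33.53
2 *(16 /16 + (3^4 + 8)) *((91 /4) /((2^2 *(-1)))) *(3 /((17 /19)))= -233415 /68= -3432.57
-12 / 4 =-3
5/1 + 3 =8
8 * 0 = 0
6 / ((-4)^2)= 3 / 8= 0.38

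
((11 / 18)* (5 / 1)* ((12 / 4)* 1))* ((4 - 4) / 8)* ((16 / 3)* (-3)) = 0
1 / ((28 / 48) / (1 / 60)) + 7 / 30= 11 / 42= 0.26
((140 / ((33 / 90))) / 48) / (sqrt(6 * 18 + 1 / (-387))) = 105 * sqrt(1797185) / 183898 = 0.77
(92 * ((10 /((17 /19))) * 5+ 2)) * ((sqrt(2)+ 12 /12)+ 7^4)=90528 * sqrt(2) /17+ 217448256 /17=12798604.82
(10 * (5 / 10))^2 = 25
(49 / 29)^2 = 2401 / 841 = 2.85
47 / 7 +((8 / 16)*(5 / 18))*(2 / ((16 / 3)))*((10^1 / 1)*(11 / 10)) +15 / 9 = 6017 / 672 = 8.95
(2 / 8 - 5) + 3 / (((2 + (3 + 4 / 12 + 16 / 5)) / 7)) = -293 / 128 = -2.29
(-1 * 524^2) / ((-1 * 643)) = 274576 / 643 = 427.02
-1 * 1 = -1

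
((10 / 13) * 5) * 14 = 700 / 13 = 53.85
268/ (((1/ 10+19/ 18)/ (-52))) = -12060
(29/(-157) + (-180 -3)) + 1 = -28603/157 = -182.18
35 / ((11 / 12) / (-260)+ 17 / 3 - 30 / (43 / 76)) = -4695600 / 6353833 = -0.74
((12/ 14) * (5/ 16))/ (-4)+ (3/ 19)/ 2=51/ 4256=0.01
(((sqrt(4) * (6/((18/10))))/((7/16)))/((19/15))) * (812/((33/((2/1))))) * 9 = 1113600/209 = 5328.23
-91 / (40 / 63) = -5733 / 40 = -143.32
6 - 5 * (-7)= 41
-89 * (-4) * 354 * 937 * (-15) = -1771267320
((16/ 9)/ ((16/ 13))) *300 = 433.33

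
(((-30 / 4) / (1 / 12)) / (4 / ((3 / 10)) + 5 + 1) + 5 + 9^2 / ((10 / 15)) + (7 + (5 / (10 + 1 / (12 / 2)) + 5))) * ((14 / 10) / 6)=31.35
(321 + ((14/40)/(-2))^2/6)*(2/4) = 3081649/19200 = 160.50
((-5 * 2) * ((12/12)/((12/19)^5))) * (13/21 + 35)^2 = -432933529655/3429216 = -126248.54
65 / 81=0.80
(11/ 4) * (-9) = -99/ 4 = -24.75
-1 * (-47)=47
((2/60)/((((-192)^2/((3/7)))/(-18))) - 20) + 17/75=-42520591/2150400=-19.77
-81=-81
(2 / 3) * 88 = 176 / 3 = 58.67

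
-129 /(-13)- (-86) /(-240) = 14921 /1560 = 9.56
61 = 61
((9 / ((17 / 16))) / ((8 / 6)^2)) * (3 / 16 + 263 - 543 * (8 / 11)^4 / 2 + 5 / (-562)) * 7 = 6244.44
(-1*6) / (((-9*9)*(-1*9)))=-2 / 243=-0.01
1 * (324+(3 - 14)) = 313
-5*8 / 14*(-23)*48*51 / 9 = 125120 / 7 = 17874.29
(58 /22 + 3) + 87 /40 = 3437 /440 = 7.81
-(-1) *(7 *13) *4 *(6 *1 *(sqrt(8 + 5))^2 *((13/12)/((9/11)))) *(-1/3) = -338338/27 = -12531.04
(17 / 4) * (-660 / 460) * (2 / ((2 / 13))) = -7293 / 92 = -79.27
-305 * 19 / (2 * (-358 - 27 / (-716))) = 2074610 / 256301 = 8.09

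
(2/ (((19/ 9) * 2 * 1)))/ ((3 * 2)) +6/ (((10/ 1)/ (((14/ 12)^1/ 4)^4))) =875059/ 10506240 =0.08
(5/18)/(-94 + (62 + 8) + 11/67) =-335/28746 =-0.01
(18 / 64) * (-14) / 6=-21 / 32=-0.66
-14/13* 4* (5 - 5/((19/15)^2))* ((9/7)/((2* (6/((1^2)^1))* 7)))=-4080/32851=-0.12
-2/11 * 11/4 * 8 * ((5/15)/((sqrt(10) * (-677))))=2 * sqrt(10)/10155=0.00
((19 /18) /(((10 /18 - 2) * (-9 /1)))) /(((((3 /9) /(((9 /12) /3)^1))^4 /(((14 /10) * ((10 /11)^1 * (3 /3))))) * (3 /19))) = 7581 /36608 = 0.21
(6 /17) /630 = 1 /1785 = 0.00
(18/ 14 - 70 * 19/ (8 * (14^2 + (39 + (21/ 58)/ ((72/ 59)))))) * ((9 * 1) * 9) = 107556417/ 2292731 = 46.91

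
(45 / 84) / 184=15 / 5152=0.00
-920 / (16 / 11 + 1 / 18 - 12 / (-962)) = -87618960 / 145007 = -604.24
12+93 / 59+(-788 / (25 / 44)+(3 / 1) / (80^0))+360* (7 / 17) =-1222.07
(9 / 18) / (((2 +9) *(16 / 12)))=3 / 88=0.03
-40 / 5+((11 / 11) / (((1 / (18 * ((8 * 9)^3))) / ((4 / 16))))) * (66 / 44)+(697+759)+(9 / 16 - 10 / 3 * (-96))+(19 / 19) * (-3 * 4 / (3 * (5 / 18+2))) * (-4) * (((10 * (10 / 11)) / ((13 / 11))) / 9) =21500781373 / 8528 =2521198.57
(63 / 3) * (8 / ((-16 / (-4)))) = 42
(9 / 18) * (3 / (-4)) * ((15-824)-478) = 3861 / 8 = 482.62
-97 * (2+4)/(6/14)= -1358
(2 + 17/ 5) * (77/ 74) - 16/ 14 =11593/ 2590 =4.48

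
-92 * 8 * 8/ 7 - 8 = -5944/ 7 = -849.14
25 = 25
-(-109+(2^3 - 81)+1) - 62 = 119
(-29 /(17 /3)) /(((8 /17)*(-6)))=29 /16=1.81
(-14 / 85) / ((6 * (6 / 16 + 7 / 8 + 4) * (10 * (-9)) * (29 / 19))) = 38 / 998325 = 0.00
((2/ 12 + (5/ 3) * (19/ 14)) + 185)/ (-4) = -328/ 7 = -46.86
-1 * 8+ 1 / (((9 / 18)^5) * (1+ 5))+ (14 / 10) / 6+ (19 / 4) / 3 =-17 / 20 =-0.85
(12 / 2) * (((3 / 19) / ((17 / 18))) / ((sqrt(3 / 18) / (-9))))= -2916 * sqrt(6) / 323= -22.11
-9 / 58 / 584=-9 / 33872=-0.00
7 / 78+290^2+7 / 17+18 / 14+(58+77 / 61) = 47652154559 / 566202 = 84161.05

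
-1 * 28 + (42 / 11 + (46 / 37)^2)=-340878 / 15059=-22.64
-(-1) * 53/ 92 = 53/ 92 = 0.58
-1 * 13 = -13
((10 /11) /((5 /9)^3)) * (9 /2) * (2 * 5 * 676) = 8870472 /55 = 161281.31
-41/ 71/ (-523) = 41/ 37133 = 0.00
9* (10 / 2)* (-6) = -270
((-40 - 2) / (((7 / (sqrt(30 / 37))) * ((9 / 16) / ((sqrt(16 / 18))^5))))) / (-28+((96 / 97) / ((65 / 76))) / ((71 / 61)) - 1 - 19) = 229199360 * sqrt(555) / 35473513977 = 0.15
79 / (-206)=-79 / 206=-0.38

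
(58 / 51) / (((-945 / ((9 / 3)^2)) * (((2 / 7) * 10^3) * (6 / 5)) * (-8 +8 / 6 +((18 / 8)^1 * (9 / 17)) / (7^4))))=69629 / 14693026500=0.00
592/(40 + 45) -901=-75993/85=-894.04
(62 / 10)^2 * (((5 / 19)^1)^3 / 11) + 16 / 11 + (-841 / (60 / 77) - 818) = -8582014873 / 4526940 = -1895.77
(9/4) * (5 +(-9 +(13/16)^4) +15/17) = -26890839/4456448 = -6.03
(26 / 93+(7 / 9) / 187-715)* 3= -37288892 / 17391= -2144.15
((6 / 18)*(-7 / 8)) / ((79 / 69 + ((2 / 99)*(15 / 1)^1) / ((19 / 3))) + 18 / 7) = -235543 / 3039880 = -0.08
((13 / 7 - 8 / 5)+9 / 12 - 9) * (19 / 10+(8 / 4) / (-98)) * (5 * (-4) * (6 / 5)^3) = 111304692 / 214375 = 519.21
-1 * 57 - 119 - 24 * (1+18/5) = -1432/5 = -286.40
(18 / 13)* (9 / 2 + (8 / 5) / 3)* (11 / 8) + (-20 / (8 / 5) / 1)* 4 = -21017 / 520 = -40.42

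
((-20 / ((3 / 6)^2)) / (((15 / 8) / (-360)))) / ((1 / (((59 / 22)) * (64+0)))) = 28999680 / 11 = 2636334.55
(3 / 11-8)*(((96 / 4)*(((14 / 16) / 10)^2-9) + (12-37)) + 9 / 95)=62202439 / 33440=1860.12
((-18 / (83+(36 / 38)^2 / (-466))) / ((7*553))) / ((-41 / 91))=19682442 / 158285133041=0.00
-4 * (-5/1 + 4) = 4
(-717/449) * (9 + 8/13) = -15.35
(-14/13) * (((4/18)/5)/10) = -0.00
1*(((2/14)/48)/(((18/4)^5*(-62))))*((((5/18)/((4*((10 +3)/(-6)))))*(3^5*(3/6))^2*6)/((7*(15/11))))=11/1421784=0.00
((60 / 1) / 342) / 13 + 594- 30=417934 / 741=564.01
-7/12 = -0.58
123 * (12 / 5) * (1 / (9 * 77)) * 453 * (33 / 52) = 55719 / 455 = 122.46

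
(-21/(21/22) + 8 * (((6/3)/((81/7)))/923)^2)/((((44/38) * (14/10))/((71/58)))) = -5841033872125/351587810574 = -16.61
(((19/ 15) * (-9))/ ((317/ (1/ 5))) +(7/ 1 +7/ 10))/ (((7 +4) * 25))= 121931/ 4358750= 0.03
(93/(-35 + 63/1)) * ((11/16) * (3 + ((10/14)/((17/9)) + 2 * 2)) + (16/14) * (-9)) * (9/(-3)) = 197811/3808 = 51.95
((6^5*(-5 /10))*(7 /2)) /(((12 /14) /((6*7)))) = -666792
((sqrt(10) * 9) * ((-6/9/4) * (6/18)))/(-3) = sqrt(10)/6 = 0.53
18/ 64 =9/ 32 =0.28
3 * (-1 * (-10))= 30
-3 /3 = -1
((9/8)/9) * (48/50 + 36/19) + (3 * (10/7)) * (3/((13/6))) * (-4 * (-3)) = 6186849/86450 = 71.57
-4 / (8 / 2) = -1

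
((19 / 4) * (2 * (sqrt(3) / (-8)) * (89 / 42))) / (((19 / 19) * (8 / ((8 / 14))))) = -1691 * sqrt(3) / 9408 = -0.31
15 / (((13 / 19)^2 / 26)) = 10830 / 13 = 833.08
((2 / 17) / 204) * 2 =1 / 867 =0.00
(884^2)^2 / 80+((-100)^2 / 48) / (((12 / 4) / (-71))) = 7633413568.64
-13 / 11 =-1.18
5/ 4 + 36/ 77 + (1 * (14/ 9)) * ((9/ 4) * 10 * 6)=65209/ 308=211.72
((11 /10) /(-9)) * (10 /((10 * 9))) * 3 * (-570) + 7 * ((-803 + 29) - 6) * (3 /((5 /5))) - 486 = -151585 /9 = -16842.78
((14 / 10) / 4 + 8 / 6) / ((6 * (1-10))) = -101 / 3240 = -0.03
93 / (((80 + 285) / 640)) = 11904 / 73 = 163.07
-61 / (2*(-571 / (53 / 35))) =3233 / 39970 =0.08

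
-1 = -1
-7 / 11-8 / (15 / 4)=-457 / 165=-2.77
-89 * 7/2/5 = -623/10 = -62.30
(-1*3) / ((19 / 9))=-27 / 19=-1.42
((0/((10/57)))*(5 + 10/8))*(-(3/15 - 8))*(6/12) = 0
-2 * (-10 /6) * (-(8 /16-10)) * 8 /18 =380 /27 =14.07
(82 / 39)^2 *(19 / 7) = 127756 / 10647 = 12.00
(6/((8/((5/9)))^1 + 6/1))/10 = 0.03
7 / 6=1.17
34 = 34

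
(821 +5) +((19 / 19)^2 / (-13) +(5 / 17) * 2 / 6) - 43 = 519143 / 663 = 783.02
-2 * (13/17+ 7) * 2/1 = -528/17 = -31.06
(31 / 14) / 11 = 31 / 154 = 0.20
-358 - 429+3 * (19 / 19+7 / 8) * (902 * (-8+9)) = 17147 / 4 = 4286.75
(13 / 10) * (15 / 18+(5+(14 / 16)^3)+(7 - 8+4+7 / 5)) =1088581 / 76800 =14.17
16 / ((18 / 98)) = 784 / 9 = 87.11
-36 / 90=-0.40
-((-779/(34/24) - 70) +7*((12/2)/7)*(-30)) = 13598/17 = 799.88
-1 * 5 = -5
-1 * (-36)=36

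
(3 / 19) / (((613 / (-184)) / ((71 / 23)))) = -1704 / 11647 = -0.15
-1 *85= -85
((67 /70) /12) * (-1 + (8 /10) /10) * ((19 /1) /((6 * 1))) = -29279 /126000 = -0.23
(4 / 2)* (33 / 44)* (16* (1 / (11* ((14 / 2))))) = 24 / 77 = 0.31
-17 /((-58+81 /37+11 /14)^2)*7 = -31930556 /812421009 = -0.04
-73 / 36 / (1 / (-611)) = 44603 / 36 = 1238.97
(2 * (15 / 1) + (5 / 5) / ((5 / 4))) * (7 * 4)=4312 / 5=862.40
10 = 10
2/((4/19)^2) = 361/8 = 45.12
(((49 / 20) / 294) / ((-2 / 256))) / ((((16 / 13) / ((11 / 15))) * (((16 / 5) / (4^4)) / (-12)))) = 9152 / 15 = 610.13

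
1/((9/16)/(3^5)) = 432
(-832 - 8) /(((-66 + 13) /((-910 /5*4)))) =-611520 /53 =-11538.11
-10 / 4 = -5 / 2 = -2.50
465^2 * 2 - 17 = 432433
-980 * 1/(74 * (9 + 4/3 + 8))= -294/407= -0.72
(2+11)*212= 2756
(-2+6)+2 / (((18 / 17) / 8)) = 172 / 9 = 19.11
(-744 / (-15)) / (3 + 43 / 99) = 6138 / 425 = 14.44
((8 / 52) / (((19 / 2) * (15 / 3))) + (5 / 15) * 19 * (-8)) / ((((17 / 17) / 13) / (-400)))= 15016640 / 57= 263449.82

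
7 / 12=0.58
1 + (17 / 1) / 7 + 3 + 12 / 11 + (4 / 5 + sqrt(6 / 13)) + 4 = sqrt(78) / 13 + 4743 / 385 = 13.00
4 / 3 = 1.33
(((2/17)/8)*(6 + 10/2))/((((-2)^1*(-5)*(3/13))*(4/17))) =143/480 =0.30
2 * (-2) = -4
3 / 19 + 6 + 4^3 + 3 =1390 / 19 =73.16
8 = 8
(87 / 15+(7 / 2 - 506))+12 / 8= -2476 / 5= -495.20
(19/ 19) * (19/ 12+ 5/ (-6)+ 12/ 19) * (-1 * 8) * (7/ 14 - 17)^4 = -124521705/ 152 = -819221.74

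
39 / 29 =1.34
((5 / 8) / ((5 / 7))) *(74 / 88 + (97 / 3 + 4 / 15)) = 51499 / 1760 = 29.26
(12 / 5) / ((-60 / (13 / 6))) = -13 / 150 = -0.09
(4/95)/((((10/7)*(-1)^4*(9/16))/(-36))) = -896/475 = -1.89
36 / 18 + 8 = 10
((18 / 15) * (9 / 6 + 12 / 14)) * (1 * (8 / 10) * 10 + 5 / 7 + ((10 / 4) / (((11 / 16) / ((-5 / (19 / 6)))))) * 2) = -36459 / 4655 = -7.83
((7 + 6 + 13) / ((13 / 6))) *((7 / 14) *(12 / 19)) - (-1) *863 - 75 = 15044 / 19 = 791.79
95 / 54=1.76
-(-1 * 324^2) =104976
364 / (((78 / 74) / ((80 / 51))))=82880 / 153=541.70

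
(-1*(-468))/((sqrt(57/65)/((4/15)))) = 208*sqrt(3705)/95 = 133.27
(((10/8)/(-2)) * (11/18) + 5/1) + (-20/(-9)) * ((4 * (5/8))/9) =6785/1296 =5.24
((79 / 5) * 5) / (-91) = -0.87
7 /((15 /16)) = 112 /15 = 7.47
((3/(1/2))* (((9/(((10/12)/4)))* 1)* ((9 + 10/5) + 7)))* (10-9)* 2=46656/5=9331.20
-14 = -14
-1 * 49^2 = -2401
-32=-32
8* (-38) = -304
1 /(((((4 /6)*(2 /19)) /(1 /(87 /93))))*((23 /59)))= 39.08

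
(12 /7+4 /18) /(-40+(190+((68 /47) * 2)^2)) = 134749 /11020149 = 0.01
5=5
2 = 2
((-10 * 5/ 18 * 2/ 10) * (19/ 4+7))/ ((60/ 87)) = -1363/ 144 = -9.47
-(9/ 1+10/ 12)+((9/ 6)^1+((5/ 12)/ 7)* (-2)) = -355/ 42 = -8.45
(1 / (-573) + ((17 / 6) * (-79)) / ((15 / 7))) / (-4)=1795621 / 68760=26.11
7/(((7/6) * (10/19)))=57/5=11.40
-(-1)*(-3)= -3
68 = 68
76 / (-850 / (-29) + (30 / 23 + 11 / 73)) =3700516 / 1497997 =2.47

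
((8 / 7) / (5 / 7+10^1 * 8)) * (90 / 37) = 144 / 4181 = 0.03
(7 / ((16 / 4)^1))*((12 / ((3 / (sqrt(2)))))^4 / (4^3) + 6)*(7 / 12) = 539 / 24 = 22.46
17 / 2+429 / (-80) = 251 / 80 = 3.14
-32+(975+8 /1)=951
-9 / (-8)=9 / 8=1.12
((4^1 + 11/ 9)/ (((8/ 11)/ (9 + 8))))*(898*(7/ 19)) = 27623827/ 684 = 40385.71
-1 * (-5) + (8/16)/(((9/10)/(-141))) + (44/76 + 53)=-1126/57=-19.75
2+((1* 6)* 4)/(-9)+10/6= 1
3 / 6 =1 / 2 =0.50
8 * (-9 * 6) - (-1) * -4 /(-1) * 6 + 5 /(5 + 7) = -4891 /12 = -407.58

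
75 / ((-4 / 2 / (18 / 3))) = -225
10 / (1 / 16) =160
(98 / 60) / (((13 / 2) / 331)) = 16219 / 195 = 83.17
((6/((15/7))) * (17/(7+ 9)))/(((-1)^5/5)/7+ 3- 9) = -833/1688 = -0.49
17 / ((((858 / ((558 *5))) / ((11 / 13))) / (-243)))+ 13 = -1918718 / 169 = -11353.36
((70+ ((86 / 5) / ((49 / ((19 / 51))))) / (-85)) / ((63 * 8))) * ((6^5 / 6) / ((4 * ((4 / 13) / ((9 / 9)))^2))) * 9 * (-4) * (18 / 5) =-763267319568 / 12390875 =-61599.15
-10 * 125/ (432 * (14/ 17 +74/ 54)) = -10625/ 8056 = -1.32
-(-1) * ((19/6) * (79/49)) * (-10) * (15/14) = -37525/686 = -54.70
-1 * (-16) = 16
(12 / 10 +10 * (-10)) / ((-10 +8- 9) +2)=494 / 45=10.98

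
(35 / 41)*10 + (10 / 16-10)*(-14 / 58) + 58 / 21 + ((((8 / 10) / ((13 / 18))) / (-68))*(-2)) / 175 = 74834969921 / 5518149000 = 13.56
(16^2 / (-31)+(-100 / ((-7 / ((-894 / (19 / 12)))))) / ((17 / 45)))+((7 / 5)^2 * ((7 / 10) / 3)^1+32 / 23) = -25823340444101 / 1209069750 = -21358.02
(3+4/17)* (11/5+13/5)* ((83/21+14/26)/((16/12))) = 52.31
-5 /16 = -0.31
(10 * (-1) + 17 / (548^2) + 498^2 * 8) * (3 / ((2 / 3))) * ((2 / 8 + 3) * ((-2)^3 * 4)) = -69709739896485 / 75076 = -928522296.03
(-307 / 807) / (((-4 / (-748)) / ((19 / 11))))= -99161 / 807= -122.88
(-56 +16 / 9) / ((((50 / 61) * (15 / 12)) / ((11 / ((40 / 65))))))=-1064206 / 1125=-945.96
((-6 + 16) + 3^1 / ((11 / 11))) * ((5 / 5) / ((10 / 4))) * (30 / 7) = 156 / 7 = 22.29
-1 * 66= -66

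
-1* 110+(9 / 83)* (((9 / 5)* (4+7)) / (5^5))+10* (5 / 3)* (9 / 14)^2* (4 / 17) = -117081132797 / 1080296875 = -108.38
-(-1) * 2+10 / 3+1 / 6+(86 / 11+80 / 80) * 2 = 509 / 22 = 23.14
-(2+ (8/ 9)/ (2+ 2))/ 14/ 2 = -5/ 63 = -0.08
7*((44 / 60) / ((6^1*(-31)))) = -77 / 2790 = -0.03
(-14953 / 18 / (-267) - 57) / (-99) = 258989 / 475794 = 0.54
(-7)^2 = 49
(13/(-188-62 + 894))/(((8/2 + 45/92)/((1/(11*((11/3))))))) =39/349811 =0.00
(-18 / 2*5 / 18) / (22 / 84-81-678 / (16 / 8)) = 105 / 17629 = 0.01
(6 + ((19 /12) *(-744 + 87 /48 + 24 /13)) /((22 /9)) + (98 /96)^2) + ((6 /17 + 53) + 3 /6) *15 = 335.30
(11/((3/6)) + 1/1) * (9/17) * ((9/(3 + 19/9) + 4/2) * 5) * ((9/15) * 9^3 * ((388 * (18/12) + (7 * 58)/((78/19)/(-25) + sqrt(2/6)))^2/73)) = 51722830624181010052500 * sqrt(3)/53367419361089 + 89673747966359593493832/53367419361089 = 3358984201.69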